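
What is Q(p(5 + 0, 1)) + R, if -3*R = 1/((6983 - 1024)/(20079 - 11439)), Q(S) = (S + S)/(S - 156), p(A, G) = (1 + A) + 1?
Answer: -512546/887891 ≈ -0.57726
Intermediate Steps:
p(A, G) = 2 + A
Q(S) = 2*S/(-156 + S) (Q(S) = (2*S)/(-156 + S) = 2*S/(-156 + S))
R = -2880/5959 (R = -(20079 - 11439)/(6983 - 1024)/3 = -1/(3*(5959/8640)) = -1/(3*(5959*(1/8640))) = -1/(3*5959/8640) = -⅓*8640/5959 = -2880/5959 ≈ -0.48330)
Q(p(5 + 0, 1)) + R = 2*(2 + (5 + 0))/(-156 + (2 + (5 + 0))) - 2880/5959 = 2*(2 + 5)/(-156 + (2 + 5)) - 2880/5959 = 2*7/(-156 + 7) - 2880/5959 = 2*7/(-149) - 2880/5959 = 2*7*(-1/149) - 2880/5959 = -14/149 - 2880/5959 = -512546/887891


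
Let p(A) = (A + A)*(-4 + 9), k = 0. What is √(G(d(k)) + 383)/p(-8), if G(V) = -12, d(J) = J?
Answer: -√371/80 ≈ -0.24077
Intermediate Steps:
p(A) = 10*A (p(A) = (2*A)*5 = 10*A)
√(G(d(k)) + 383)/p(-8) = √(-12 + 383)/((10*(-8))) = √371/(-80) = √371*(-1/80) = -√371/80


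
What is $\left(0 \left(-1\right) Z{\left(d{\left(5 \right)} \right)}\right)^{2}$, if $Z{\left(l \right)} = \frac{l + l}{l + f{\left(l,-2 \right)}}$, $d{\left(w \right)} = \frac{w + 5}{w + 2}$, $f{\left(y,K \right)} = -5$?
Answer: $0$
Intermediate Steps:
$d{\left(w \right)} = \frac{5 + w}{2 + w}$
$Z{\left(l \right)} = \frac{2 l}{-5 + l}$ ($Z{\left(l \right)} = \frac{l + l}{l - 5} = \frac{2 l}{-5 + l}$)
$\left(0 \left(-1\right) Z{\left(d{\left(5 \right)} \right)}\right)^{2} = \left(0 \left(-1\right) \frac{2 \frac{5 + 5}{2 + 5}}{-5 + \frac{5 + 5}{2 + 5}}\right)^{2} = \left(0 \frac{2 \cdot \frac{1}{7} \cdot 10}{-5 + \frac{1}{7} \cdot 10}\right)^{2} = \left(0 \cdot 2 \cdot \frac{10}{7} \frac{1}{-5 + \frac{10}{7}}\right)^{2} = \left(0 \cdot 2 \cdot \frac{10}{7} \frac{1}{- \frac{25}{7}}\right)^{2} = \left(0 \cdot 2 \cdot \frac{10}{7} \left(- \frac{7}{25}\right)\right)^{2} = \left(0 \left(- \frac{4}{5}\right)\right)^{2} = 0^{2} = 0$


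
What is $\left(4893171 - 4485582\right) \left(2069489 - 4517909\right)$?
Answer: $-997949059380$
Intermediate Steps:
$\left(4893171 - 4485582\right) \left(2069489 - 4517909\right) = 407589 \left(-2448420\right) = -997949059380$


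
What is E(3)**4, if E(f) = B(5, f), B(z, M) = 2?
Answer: 16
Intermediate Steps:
E(f) = 2
E(3)**4 = 2**4 = 16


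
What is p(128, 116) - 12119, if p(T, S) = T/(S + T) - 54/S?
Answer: -42876813/3538 ≈ -12119.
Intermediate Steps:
p(T, S) = -54/S + T/(S + T)
p(128, 116) - 12119 = (-54*116 - 54*128 + 116*128)/(116*(116 + 128)) - 12119 = (1/116)*(-6264 - 6912 + 14848)/244 - 12119 = (1/116)*(1/244)*1672 - 12119 = 209/3538 - 12119 = -42876813/3538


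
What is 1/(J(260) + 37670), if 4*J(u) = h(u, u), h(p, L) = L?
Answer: 1/37735 ≈ 2.6501e-5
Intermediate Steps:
J(u) = u/4
1/(J(260) + 37670) = 1/((¼)*260 + 37670) = 1/(65 + 37670) = 1/37735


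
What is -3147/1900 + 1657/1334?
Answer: -524899/1267300 ≈ -0.41419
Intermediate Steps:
-3147/1900 + 1657/1334 = -524899/1267300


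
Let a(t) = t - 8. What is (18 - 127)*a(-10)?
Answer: 1962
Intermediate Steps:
a(t) = -8 + t
(18 - 127)*a(-10) = (18 - 127)*(-8 - 10) = -109*(-18) = 1962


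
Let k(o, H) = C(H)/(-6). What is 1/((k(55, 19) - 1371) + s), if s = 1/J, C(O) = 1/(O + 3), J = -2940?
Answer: -8085/11084599 ≈ -0.00072939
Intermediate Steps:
C(O) = 1/(3 + O)
k(o, H) = -1/(6*(3 + H)) (k(o, H) = 1/((3 + H)*(-6)) = -⅙/(3 + H) = -1/(6*(3 + H)))
s = -1/2940 (s = 1/(-2940) = -1/2940 ≈ -0.00034014)
1/((k(55, 19) - 1371) + s) = 1/((-1/(18 + 6*19) - 1371) - 1/2940) = 1/((-1/(18 + 114) - 1371) - 1/2940) = 1/((-1/132 - 1371) - 1/2940) = 1/(-180973/132 - 1/2940) = 1/(-11084599/8085) = -8085/11084599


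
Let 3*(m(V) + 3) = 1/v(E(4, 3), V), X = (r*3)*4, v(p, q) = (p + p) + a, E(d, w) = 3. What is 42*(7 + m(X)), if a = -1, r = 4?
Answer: 854/5 ≈ 170.80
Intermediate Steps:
v(p, q) = -1 + 2*p (v(p, q) = (p + p) - 1 = 2*p - 1 = -1 + 2*p)
X = 48 (X = (4*3)*4 = 12*4 = 48)
m(V) = -44/15 (m(V) = -3 + 1/(3*(-1 + 2*3)) = -3 + 1/(3*(-1 + 6)) = -3 + (1/3)/5 = -3 + (1/3)*(1/5) = -3 + 1/15 = -44/15)
42*(7 + m(X)) = 42*(7 - 44/15) = 42*(61/15) = 854/5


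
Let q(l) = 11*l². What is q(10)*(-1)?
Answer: -1100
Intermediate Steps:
q(10)*(-1) = (11*10²)*(-1) = (11*100)*(-1) = 1100*(-1) = -1100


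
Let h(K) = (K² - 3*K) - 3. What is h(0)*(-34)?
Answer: 102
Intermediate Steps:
h(K) = -3 + K² - 3*K
h(0)*(-34) = (-3 + 0² - 3*0)*(-34) = (-3 + 0 + 0)*(-34) = -3*(-34) = 102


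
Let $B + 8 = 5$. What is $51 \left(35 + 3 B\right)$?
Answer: $1326$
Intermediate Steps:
$B = -3$ ($B = -8 + 5 = -3$)
$51 \left(35 + 3 B\right) = 51 \left(35 + 3 \left(-3\right)\right) = 51 \left(35 - 9\right) = 51 \cdot 26 = 1326$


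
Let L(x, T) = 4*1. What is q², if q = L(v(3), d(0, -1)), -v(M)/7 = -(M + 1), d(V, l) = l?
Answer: 16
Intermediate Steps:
v(M) = 7 + 7*M (v(M) = -(-7)*(M + 1) = -(-7)*(1 + M) = -7*(-1 - M) = 7 + 7*M)
L(x, T) = 4
q = 4
q² = 4² = 16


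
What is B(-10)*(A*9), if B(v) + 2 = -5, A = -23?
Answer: 1449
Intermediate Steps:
B(v) = -7 (B(v) = -2 - 5 = -7)
B(-10)*(A*9) = -(-161)*9 = -7*(-207) = 1449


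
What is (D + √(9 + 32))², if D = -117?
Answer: (117 - √41)² ≈ 12232.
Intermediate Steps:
(D + √(9 + 32))² = (-117 + √(9 + 32))² = (-117 + √41)²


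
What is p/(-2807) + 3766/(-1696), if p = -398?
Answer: -4948077/2380336 ≈ -2.0787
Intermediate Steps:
p/(-2807) + 3766/(-1696) = -398/(-2807) + 3766/(-1696) = -398*(-1/2807) + 3766*(-1/1696) = 398/2807 - 1883/848 = -4948077/2380336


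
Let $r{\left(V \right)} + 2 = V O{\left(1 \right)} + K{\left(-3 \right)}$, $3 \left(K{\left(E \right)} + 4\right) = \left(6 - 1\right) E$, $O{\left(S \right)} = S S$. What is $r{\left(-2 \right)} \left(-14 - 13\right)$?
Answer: $351$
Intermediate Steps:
$O{\left(S \right)} = S^{2}$
$K{\left(E \right)} = -4 + \frac{5 E}{3}$ ($K{\left(E \right)} = -4 + \frac{\left(6 - 1\right) E}{3} = -4 + \frac{5 E}{3}$)
$r{\left(V \right)} = -11 + V$ ($r{\left(V \right)} = -2 + \left(V 1^{2} + \left(-4 + \frac{5}{3} \left(-3\right)\right)\right) = -2 + \left(V 1 - 9\right) = -2 + \left(V - 9\right) = -2 + \left(-9 + V\right) = -11 + V$)
$r{\left(-2 \right)} \left(-14 - 13\right) = \left(-11 - 2\right) \left(-14 - 13\right) = \left(-13\right) \left(-27\right) = 351$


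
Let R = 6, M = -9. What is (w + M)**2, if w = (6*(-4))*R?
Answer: 23409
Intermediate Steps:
w = -144 (w = (6*(-4))*6 = -24*6 = -144)
(w + M)**2 = (-144 - 9)**2 = (-153)**2 = 23409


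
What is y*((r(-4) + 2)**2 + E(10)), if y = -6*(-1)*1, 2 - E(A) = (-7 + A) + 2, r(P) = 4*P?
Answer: 1158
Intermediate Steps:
E(A) = 7 - A (E(A) = 2 - ((-7 + A) + 2) = 2 - (-5 + A) = 2 + (5 - A) = 7 - A)
y = 6 (y = 6*1 = 6)
y*((r(-4) + 2)**2 + E(10)) = 6*((4*(-4) + 2)**2 + (7 - 1*10)) = 6*((-16 + 2)**2 + (7 - 10)) = 6*((-14)**2 - 3) = 6*(196 - 3) = 6*193 = 1158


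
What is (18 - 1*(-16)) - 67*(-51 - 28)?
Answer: 5327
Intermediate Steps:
(18 - 1*(-16)) - 67*(-51 - 28) = (18 + 16) - 67*(-79) = 34 + 5293 = 5327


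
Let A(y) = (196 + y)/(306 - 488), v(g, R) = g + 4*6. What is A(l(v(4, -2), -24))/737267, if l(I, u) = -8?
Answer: -94/67091297 ≈ -1.4011e-6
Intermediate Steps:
v(g, R) = 24 + g (v(g, R) = g + 24 = 24 + g)
A(y) = -14/13 - y/182 (A(y) = (196 + y)/(-182) = (196 + y)*(-1/182) = -14/13 - y/182)
A(l(v(4, -2), -24))/737267 = (-14/13 - 1/182*(-8))/737267 = (-14/13 + 4/91)*(1/737267) = -94/91*1/737267 = -94/67091297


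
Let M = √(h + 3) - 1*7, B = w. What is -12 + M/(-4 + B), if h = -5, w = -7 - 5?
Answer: -185/16 - I*√2/16 ≈ -11.563 - 0.088388*I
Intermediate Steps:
w = -12
B = -12
M = -7 + I*√2 (M = √(-5 + 3) - 1*7 = √(-2) - 7 = I*√2 - 7 = -7 + I*√2 ≈ -7.0 + 1.4142*I)
-12 + M/(-4 + B) = -12 + (-7 + I*√2)/(-4 - 12) = -12 + (-7 + I*√2)/(-16) = -12 + (-7 + I*√2)*(-1/16) = -12 + (7/16 - I*√2/16) = -185/16 - I*√2/16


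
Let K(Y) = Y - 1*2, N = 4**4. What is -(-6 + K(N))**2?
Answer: -61504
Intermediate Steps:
N = 256
K(Y) = -2 + Y (K(Y) = Y - 2 = -2 + Y)
-(-6 + K(N))**2 = -(-6 + (-2 + 256))**2 = -(-6 + 254)**2 = -1*248**2 = -1*61504 = -61504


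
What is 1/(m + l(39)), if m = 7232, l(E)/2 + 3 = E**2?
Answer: 1/10268 ≈ 9.7390e-5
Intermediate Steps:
l(E) = -6 + 2*E**2
1/(m + l(39)) = 1/(7232 + (-6 + 2*39**2)) = 1/(7232 + (-6 + 2*1521)) = 1/(7232 + (-6 + 3042)) = 1/(7232 + 3036) = 1/10268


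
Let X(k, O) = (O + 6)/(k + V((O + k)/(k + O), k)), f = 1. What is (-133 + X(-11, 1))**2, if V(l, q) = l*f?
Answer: 1787569/100 ≈ 17876.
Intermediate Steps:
V(l, q) = l (V(l, q) = l*1 = l)
X(k, O) = (6 + O)/(1 + k) (X(k, O) = (O + 6)/(k + (O + k)/(k + O)) = (6 + O)/(k + (O + k)/(O + k)) = (6 + O)/(k + 1) = (6 + O)/(1 + k))
(-133 + X(-11, 1))**2 = (-133 + (6 + 1)/(1 - 11))**2 = (-133 + 7/(-10))**2 = (-133 - 1/10*7)**2 = (-133 - 7/10)**2 = (-1337/10)**2 = 1787569/100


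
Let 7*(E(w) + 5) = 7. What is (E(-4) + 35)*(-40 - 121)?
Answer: -4991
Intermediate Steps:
E(w) = -4 (E(w) = -5 + (⅐)*7 = -5 + 1 = -4)
(E(-4) + 35)*(-40 - 121) = (-4 + 35)*(-40 - 121) = 31*(-161) = -4991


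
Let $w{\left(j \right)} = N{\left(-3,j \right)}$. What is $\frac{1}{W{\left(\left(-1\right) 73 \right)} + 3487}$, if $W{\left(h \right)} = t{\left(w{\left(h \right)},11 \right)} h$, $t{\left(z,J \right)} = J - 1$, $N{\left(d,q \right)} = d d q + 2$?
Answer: $\frac{1}{2757} \approx 0.00036271$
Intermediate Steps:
$N{\left(d,q \right)} = 2 + q d^{2}$ ($N{\left(d,q \right)} = d^{2} q + 2 = q d^{2} + 2 = 2 + q d^{2}$)
$w{\left(j \right)} = 2 + 9 j$ ($w{\left(j \right)} = 2 + j \left(-3\right)^{2} = 2 + j 9 = 2 + 9 j$)
$t{\left(z,J \right)} = -1 + J$
$W{\left(h \right)} = 10 h$ ($W{\left(h \right)} = \left(-1 + 11\right) h = 10 h$)
$\frac{1}{W{\left(\left(-1\right) 73 \right)} + 3487} = \frac{1}{10 \left(\left(-1\right) 73\right) + 3487} = \frac{1}{10 \left(-73\right) + 3487} = \frac{1}{-730 + 3487} = \frac{1}{2757}$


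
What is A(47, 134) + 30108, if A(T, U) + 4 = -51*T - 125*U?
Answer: 10957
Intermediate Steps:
A(T, U) = -4 - 125*U - 51*T (A(T, U) = -4 + (-51*T - 125*U) = -4 + (-125*U - 51*T) = -4 - 125*U - 51*T)
A(47, 134) + 30108 = (-4 - 125*134 - 51*47) + 30108 = (-4 - 16750 - 2397) + 30108 = -19151 + 30108 = 10957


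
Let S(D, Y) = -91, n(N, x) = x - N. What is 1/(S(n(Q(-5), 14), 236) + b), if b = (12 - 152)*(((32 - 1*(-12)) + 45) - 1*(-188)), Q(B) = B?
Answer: -1/38871 ≈ -2.5726e-5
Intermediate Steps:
b = -38780 (b = -140*(((32 + 12) + 45) + 188) = -140*((44 + 45) + 188) = -140*(89 + 188) = -140*277 = -38780)
1/(S(n(Q(-5), 14), 236) + b) = 1/(-91 - 38780) = 1/(-38871) = -1/38871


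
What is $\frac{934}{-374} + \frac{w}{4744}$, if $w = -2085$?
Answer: $- \frac{2605343}{887128} \approx -2.9368$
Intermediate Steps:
$\frac{934}{-374} + \frac{w}{4744} = \frac{934}{-374} - \frac{2085}{4744} = 934 \left(- \frac{1}{374}\right) - \frac{2085}{4744} = - \frac{467}{187} - \frac{2085}{4744} = - \frac{2605343}{887128}$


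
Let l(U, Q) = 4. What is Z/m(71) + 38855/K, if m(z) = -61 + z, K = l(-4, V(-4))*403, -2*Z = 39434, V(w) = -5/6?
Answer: -15697627/8060 ≈ -1947.6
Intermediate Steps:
V(w) = -5/6 (V(w) = -5*1/6 = -5/6)
Z = -19717 (Z = -1/2*39434 = -19717)
K = 1612 (K = 4*403 = 1612)
Z/m(71) + 38855/K = -19717/(-61 + 71) + 38855/1612 = -19717/10 + 38855*(1/1612) = -19717*1/10 + 38855/1612 = -19717/10 + 38855/1612 = -15697627/8060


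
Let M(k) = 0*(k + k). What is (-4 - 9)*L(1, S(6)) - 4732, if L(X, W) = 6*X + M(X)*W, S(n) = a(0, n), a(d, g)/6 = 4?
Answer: -4810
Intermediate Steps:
a(d, g) = 24 (a(d, g) = 6*4 = 24)
S(n) = 24
M(k) = 0 (M(k) = 0*(2*k) = 0)
L(X, W) = 6*X (L(X, W) = 6*X + 0*W = 6*X + 0 = 6*X)
(-4 - 9)*L(1, S(6)) - 4732 = (-4 - 9)*(6*1) - 4732 = -13*6 - 4732 = -78 - 4732 = -4810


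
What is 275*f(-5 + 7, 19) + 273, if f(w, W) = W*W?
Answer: 99548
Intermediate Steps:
f(w, W) = W**2
275*f(-5 + 7, 19) + 273 = 275*19**2 + 273 = 275*361 + 273 = 99275 + 273 = 99548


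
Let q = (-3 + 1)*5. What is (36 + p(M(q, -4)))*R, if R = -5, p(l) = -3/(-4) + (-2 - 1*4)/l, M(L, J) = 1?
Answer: -615/4 ≈ -153.75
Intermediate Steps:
q = -10 (q = -2*5 = -10)
p(l) = ¾ - 6/l (p(l) = -3*(-¼) + (-2 - 4)/l = ¾ - 6/l)
(36 + p(M(q, -4)))*R = (36 + (¾ - 6/1))*(-5) = (36 + (¾ - 6*1))*(-5) = (36 + (¾ - 6))*(-5) = (36 - 21/4)*(-5) = (123/4)*(-5) = -615/4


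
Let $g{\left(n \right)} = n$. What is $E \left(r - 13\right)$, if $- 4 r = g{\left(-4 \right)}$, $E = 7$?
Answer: $-84$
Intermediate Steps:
$r = 1$ ($r = \left(- \frac{1}{4}\right) \left(-4\right) = 1$)
$E \left(r - 13\right) = 7 \left(1 - 13\right) = 7 \left(-12\right) = -84$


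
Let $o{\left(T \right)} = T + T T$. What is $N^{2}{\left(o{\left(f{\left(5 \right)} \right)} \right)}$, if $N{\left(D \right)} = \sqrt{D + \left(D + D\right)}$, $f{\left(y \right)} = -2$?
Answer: $6$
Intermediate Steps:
$o{\left(T \right)} = T + T^{2}$
$N{\left(D \right)} = \sqrt{3} \sqrt{D}$ ($N{\left(D \right)} = \sqrt{D + 2 D} = \sqrt{3 D} = \sqrt{3} \sqrt{D}$)
$N^{2}{\left(o{\left(f{\left(5 \right)} \right)} \right)} = \left(\sqrt{3} \sqrt{- 2 \left(1 - 2\right)}\right)^{2} = \left(\sqrt{3} \sqrt{\left(-2\right) \left(-1\right)}\right)^{2} = \left(\sqrt{3} \sqrt{2}\right)^{2} = \left(\sqrt{6}\right)^{2} = 6$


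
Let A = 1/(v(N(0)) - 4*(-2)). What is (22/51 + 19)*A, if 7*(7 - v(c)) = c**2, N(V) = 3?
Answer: 6937/4896 ≈ 1.4169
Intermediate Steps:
v(c) = 7 - c**2/7
A = 7/96 (A = 1/((7 - 1/7*3**2) - 4*(-2)) = 1/((7 - 1/7*9) + 8) = 1/((7 - 9/7) + 8) = 1/(40/7 + 8) = 1/(96/7) = 7/96 ≈ 0.072917)
(22/51 + 19)*A = (22/51 + 19)*(7/96) = (991/51)*(7/96) = 6937/4896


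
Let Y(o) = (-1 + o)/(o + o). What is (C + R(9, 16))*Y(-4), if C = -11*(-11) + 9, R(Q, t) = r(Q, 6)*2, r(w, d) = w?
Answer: 185/2 ≈ 92.500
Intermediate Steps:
R(Q, t) = 2*Q (R(Q, t) = Q*2 = 2*Q)
Y(o) = (-1 + o)/(2*o) (Y(o) = (-1 + o)/((2*o)) = (-1 + o)*(1/(2*o)) = (-1 + o)/(2*o))
C = 130 (C = 121 + 9 = 130)
(C + R(9, 16))*Y(-4) = (130 + 2*9)*((½)*(-1 - 4)/(-4)) = (130 + 18)*((½)*(-¼)*(-5)) = 148*(5/8) = 185/2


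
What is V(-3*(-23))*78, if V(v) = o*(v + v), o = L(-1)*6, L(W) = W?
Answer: -64584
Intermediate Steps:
o = -6 (o = -1*6 = -6)
V(v) = -12*v (V(v) = -6*(v + v) = -12*v)
V(-3*(-23))*78 = -(-36)*(-23)*78 = -12*69*78 = -828*78 = -64584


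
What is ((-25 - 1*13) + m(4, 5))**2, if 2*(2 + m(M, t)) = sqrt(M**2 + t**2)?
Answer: (80 - sqrt(41))**2/4 ≈ 1354.1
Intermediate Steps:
m(M, t) = -2 + sqrt(M**2 + t**2)/2
((-25 - 1*13) + m(4, 5))**2 = ((-25 - 1*13) + (-2 + sqrt(4**2 + 5**2)/2))**2 = ((-25 - 13) + (-2 + sqrt(16 + 25)/2))**2 = (-38 + (-2 + sqrt(41)/2))**2 = (-40 + sqrt(41)/2)**2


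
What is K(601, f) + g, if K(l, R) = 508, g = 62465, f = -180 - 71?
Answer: 62973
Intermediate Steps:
f = -251
K(601, f) + g = 508 + 62465 = 62973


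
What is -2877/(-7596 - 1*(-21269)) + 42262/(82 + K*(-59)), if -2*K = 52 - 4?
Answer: 286769290/10241077 ≈ 28.002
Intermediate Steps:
K = -24 (K = -(52 - 4)/2 = -½*48 = -24)
-2877/(-7596 - 1*(-21269)) + 42262/(82 + K*(-59)) = -2877/(-7596 - 1*(-21269)) + 42262/(82 - 24*(-59)) = -2877/(-7596 + 21269) + 42262/(82 + 1416) = -2877/13673 + 42262/1498 = -2877*1/13673 + 42262*(1/1498) = -2877/13673 + 21131/749 = 286769290/10241077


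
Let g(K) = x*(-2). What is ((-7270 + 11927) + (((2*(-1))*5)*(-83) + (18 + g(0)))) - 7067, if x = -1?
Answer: -1560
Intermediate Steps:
g(K) = 2 (g(K) = -1*(-2) = 2)
((-7270 + 11927) + (((2*(-1))*5)*(-83) + (18 + g(0)))) - 7067 = ((-7270 + 11927) + (((2*(-1))*5)*(-83) + (18 + 2))) - 7067 = (4657 + (-2*5*(-83) + 20)) - 7067 = (4657 + (-10*(-83) + 20)) - 7067 = (4657 + (830 + 20)) - 7067 = (4657 + 850) - 7067 = 5507 - 7067 = -1560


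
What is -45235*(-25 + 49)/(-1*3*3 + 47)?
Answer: -542820/19 ≈ -28569.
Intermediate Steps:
-45235*(-25 + 49)/(-1*3*3 + 47) = -1085640/(-3*3 + 47) = -1085640/(-9 + 47) = -1085640/38 = -45235*12/19 = -542820/19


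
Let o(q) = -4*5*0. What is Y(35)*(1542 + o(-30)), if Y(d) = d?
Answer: 53970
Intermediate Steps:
o(q) = 0 (o(q) = -20*0 = 0)
Y(35)*(1542 + o(-30)) = 35*(1542 + 0) = 35*1542 = 53970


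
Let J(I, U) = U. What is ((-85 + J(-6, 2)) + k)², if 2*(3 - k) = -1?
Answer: 25281/4 ≈ 6320.3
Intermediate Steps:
k = 7/2 (k = 3 - ½*(-1) = 3 + ½ = 7/2 ≈ 3.5000)
((-85 + J(-6, 2)) + k)² = ((-85 + 2) + 7/2)² = (-83 + 7/2)² = (-159/2)² = 25281/4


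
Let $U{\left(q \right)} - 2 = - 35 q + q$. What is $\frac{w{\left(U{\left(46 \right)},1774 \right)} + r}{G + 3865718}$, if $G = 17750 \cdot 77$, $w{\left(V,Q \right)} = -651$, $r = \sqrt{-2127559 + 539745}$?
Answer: $- \frac{217}{1744156} + \frac{i \sqrt{1587814}}{5232468} \approx -0.00012442 + 0.00024082 i$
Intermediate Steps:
$r = i \sqrt{1587814}$ ($r = \sqrt{-1587814} = i \sqrt{1587814} \approx 1260.1 i$)
$U{\left(q \right)} = 2 - 34 q$ ($U{\left(q \right)} = 2 + \left(- 35 q + q\right) = 2 - 34 q$)
$G = 1366750$
$\frac{w{\left(U{\left(46 \right)},1774 \right)} + r}{G + 3865718} = \frac{-651 + i \sqrt{1587814}}{1366750 + 3865718} = \frac{-651 + i \sqrt{1587814}}{5232468} = \left(-651 + i \sqrt{1587814}\right) \frac{1}{5232468} = - \frac{217}{1744156} + \frac{i \sqrt{1587814}}{5232468}$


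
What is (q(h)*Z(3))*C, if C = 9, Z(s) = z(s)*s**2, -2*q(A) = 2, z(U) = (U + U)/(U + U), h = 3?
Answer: -81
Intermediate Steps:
z(U) = 1 (z(U) = (2*U)/((2*U)) = (2*U)*(1/(2*U)) = 1)
q(A) = -1 (q(A) = -1/2*2 = -1)
Z(s) = s**2 (Z(s) = 1*s**2 = s**2)
(q(h)*Z(3))*C = -1*3**2*9 = -1*9*9 = -9*9 = -81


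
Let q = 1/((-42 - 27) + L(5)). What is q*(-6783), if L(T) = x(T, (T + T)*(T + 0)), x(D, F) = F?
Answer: 357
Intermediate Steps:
L(T) = 2*T² (L(T) = (T + T)*(T + 0) = (2*T)*T = 2*T²)
q = -1/19 (q = 1/((-42 - 27) + 2*5²) = 1/(-69 + 2*25) = 1/(-69 + 50) = 1/(-19) = -1/19 ≈ -0.052632)
q*(-6783) = -1/19*(-6783) = 357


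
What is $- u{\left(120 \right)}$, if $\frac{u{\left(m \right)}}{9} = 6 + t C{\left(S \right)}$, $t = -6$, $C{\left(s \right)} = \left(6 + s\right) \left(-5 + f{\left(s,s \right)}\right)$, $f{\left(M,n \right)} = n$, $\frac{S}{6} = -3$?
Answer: $14850$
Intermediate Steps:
$S = -18$ ($S = 6 \left(-3\right) = -18$)
$C{\left(s \right)} = \left(-5 + s\right) \left(6 + s\right)$ ($C{\left(s \right)} = \left(6 + s\right) \left(-5 + s\right) = \left(-5 + s\right) \left(6 + s\right)$)
$u{\left(m \right)} = -14850$ ($u{\left(m \right)} = 9 \left(6 - 6 \left(-30 - 18 + \left(-18\right)^{2}\right)\right) = 9 \left(6 - 6 \left(-30 - 18 + 324\right)\right) = 9 \left(6 - 1656\right) = 9 \left(-1650\right) = -14850$)
$- u{\left(120 \right)} = \left(-1\right) \left(-14850\right) = 14850$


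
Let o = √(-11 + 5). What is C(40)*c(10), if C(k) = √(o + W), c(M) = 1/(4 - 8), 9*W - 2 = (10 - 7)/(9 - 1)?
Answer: -√(38 + 144*I*√6)/48 ≈ -0.29195 - 0.26219*I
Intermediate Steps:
W = 19/72 (W = 2/9 + ((10 - 7)/(9 - 1))/9 = 2/9 + (3/8)/9 = 2/9 + (3*(⅛))/9 = 2/9 + (⅑)*(3/8) = 2/9 + 1/24 = 19/72 ≈ 0.26389)
c(M) = -¼ (c(M) = 1/(-4) = -¼)
o = I*√6 (o = √(-6) = I*√6 ≈ 2.4495*I)
C(k) = √(19/72 + I*√6) (C(k) = √(I*√6 + 19/72) = √(19/72 + I*√6))
C(40)*c(10) = (√(38 + 144*I*√6)/12)*(-¼) = -√(38 + 144*I*√6)/48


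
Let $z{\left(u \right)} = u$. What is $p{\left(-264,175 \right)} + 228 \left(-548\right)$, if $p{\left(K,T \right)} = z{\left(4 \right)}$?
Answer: $-124940$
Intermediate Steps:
$p{\left(K,T \right)} = 4$
$p{\left(-264,175 \right)} + 228 \left(-548\right) = 4 + 228 \left(-548\right) = 4 - 124944 = -124940$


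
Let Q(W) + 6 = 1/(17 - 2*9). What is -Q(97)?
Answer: 7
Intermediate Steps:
Q(W) = -7 (Q(W) = -6 + 1/(17 - 2*9) = -6 + 1/(17 - 18) = -6 + 1/(-1) = -6 - 1 = -7)
-Q(97) = -1*(-7) = 7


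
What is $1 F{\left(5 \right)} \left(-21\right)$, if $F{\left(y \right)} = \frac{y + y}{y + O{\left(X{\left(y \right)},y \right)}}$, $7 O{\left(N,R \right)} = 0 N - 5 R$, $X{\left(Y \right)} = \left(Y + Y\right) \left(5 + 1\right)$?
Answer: $-147$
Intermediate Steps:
$X{\left(Y \right)} = 12 Y$ ($X{\left(Y \right)} = 2 Y 6 = 12 Y$)
$O{\left(N,R \right)} = - \frac{5 R}{7}$ ($O{\left(N,R \right)} = \frac{0 N - 5 R}{7} = \frac{0 - 5 R}{7} = \frac{\left(-5\right) R}{7} = - \frac{5 R}{7}$)
$F{\left(y \right)} = 7$ ($F{\left(y \right)} = \frac{y + y}{y - \frac{5 y}{7}} = \frac{2 y}{\frac{2}{7} y} = 2 y \frac{7}{2 y} = 7$)
$1 F{\left(5 \right)} \left(-21\right) = 1 \cdot 7 \left(-21\right) = 7 \left(-21\right) = -147$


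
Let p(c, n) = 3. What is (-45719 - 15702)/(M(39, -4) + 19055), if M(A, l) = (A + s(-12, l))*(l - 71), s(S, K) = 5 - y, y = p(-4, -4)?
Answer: -3613/940 ≈ -3.8436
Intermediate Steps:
y = 3
s(S, K) = 2 (s(S, K) = 5 - 1*3 = 5 - 3 = 2)
M(A, l) = (-71 + l)*(2 + A) (M(A, l) = (A + 2)*(l - 71) = (2 + A)*(-71 + l) = (-71 + l)*(2 + A))
(-45719 - 15702)/(M(39, -4) + 19055) = (-45719 - 15702)/((-142 - 71*39 + 2*(-4) + 39*(-4)) + 19055) = -61421/((-142 - 2769 - 8 - 156) + 19055) = -61421/(-3075 + 19055) = -61421/15980 = -61421*1/15980 = -3613/940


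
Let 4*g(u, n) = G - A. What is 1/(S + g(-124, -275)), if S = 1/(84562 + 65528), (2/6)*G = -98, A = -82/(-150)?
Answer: -500300/36840421 ≈ -0.013580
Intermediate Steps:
A = 41/75 (A = -82*(-1/150) = 41/75 ≈ 0.54667)
G = -294 (G = 3*(-98) = -294)
S = 1/150090 ≈ 6.6627e-6
g(u, n) = -22091/300 (g(u, n) = (-294 - 1*41/75)/4 = (-294 - 41/75)/4 = (¼)*(-22091/75) = -22091/300)
1/(S + g(-124, -275)) = 1/(1/150090 - 22091/300) = 1/(-36840421/500300) = -500300/36840421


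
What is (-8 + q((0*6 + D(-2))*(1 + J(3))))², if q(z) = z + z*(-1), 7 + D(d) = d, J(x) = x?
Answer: 64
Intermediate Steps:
D(d) = -7 + d
q(z) = 0 (q(z) = z - z = 0)
(-8 + q((0*6 + D(-2))*(1 + J(3))))² = (-8 + 0)² = (-8)² = 64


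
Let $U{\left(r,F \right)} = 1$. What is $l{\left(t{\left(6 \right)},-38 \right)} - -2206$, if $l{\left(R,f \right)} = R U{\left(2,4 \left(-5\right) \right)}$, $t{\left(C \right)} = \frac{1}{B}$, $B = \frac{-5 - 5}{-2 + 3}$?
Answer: $\frac{22059}{10} \approx 2205.9$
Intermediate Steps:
$B = -10$ ($B = - \frac{10}{1} = \left(-10\right) 1 = -10$)
$t{\left(C \right)} = - \frac{1}{10}$ ($t{\left(C \right)} = \frac{1}{-10} = - \frac{1}{10}$)
$l{\left(R,f \right)} = R$ ($l{\left(R,f \right)} = R 1 = R$)
$l{\left(t{\left(6 \right)},-38 \right)} - -2206 = - \frac{1}{10} - -2206 = - \frac{1}{10} + 2206 = \frac{22059}{10}$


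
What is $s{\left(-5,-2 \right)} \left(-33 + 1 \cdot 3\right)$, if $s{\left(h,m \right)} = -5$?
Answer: $150$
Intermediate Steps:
$s{\left(-5,-2 \right)} \left(-33 + 1 \cdot 3\right) = - 5 \left(-33 + 1 \cdot 3\right) = - 5 \left(-33 + 3\right) = \left(-5\right) \left(-30\right) = 150$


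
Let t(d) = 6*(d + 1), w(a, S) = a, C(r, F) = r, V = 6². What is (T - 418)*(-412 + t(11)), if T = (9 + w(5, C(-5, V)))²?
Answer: 75480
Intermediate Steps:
V = 36
t(d) = 6 + 6*d (t(d) = 6*(1 + d) = 6 + 6*d)
T = 196 (T = (9 + 5)² = 14² = 196)
(T - 418)*(-412 + t(11)) = (196 - 418)*(-412 + (6 + 6*11)) = -222*(-412 + (6 + 66)) = -222*(-412 + 72) = -222*(-340) = 75480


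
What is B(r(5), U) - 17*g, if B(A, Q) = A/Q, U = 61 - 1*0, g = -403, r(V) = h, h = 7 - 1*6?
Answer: 417912/61 ≈ 6851.0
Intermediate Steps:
h = 1 (h = 7 - 6 = 1)
r(V) = 1
U = 61 (U = 61 + 0 = 61)
B(r(5), U) - 17*g = 1/61 - 17*(-403) = 1*(1/61) - 1*(-6851) = 1/61 + 6851 = 417912/61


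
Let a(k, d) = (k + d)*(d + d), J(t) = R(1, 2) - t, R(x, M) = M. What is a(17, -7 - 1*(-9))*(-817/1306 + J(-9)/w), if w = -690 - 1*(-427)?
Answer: -8711006/171739 ≈ -50.722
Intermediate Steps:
w = -263 (w = -690 + 427 = -263)
J(t) = 2 - t
a(k, d) = 2*d*(d + k) (a(k, d) = (d + k)*(2*d) = 2*d*(d + k))
a(17, -7 - 1*(-9))*(-817/1306 + J(-9)/w) = (2*(-7 - 1*(-9))*((-7 - 1*(-9)) + 17))*(-817/1306 + (2 - 1*(-9))/(-263)) = (2*(-7 + 9)*((-7 + 9) + 17))*(-817*1/1306 + (2 + 9)*(-1/263)) = (2*2*(2 + 17))*(-817/1306 + 11*(-1/263)) = (2*2*19)*(-817/1306 - 11/263) = 76*(-229237/343478) = -8711006/171739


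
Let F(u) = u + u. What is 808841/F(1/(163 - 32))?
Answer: 105958171/2 ≈ 5.2979e+7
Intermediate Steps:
F(u) = 2*u
808841/F(1/(163 - 32)) = 808841/((2/(163 - 32))) = 808841/((2/131)) = 808841/((2*(1/131))) = 808841/(2/131) = 808841*(131/2) = 105958171/2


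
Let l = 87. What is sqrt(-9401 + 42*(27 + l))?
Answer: I*sqrt(4613) ≈ 67.919*I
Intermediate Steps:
sqrt(-9401 + 42*(27 + l)) = sqrt(-9401 + 42*(27 + 87)) = sqrt(-9401 + 42*114) = sqrt(-9401 + 4788) = sqrt(-4613) = I*sqrt(4613)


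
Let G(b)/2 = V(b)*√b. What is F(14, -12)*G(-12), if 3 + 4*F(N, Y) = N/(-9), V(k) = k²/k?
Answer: 164*I*√3/3 ≈ 94.685*I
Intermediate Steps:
V(k) = k
G(b) = 2*b^(3/2) (G(b) = 2*(b*√b) = 2*b^(3/2))
F(N, Y) = -¾ - N/36 (F(N, Y) = -¾ + (N/(-9))/4 = -¾ + (N*(-⅑))/4 = -¾ + (-N/9)/4 = -¾ - N/36)
F(14, -12)*G(-12) = (-¾ - 1/36*14)*(2*(-12)^(3/2)) = (-¾ - 7/18)*(2*(-24*I*√3)) = -(-164)*I*√3/3 = 164*I*√3/3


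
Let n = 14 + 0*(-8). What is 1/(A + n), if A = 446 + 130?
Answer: 1/590 ≈ 0.0016949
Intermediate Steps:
A = 576
n = 14 (n = 14 + 0 = 14)
1/(A + n) = 1/(576 + 14) = 1/590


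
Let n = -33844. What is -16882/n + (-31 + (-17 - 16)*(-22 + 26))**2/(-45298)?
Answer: -16810050/191633189 ≈ -0.087720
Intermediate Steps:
-16882/n + (-31 + (-17 - 16)*(-22 + 26))**2/(-45298) = -16882/(-33844) + (-31 + (-17 - 16)*(-22 + 26))**2/(-45298) = -16882*(-1/33844) + (-31 - 33*4)**2*(-1/45298) = 8441/16922 + (-31 - 132)**2*(-1/45298) = 8441/16922 + (-163)**2*(-1/45298) = 8441/16922 + 26569*(-1/45298) = 8441/16922 - 26569/45298 = -16810050/191633189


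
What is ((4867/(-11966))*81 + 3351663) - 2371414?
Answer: 378363397/386 ≈ 9.8022e+5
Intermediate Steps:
((4867/(-11966))*81 + 3351663) - 2371414 = ((4867*(-1/11966))*81 + 3351663) - 2371414 = (-157/386*81 + 3351663) - 2371414 = (-12717/386 + 3351663) - 2371414 = 1293729201/386 - 2371414 = 378363397/386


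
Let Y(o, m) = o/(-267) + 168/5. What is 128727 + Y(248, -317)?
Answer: 171894161/1335 ≈ 1.2876e+5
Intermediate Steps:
Y(o, m) = 168/5 - o/267 (Y(o, m) = o*(-1/267) + 168*(⅕) = -o/267 + 168/5 = 168/5 - o/267)
128727 + Y(248, -317) = 128727 + (168/5 - 1/267*248) = 128727 + (168/5 - 248/267) = 128727 + 43616/1335 = 171894161/1335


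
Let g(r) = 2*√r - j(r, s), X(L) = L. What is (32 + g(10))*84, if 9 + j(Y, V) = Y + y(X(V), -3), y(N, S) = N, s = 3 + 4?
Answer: 2016 + 168*√10 ≈ 2547.3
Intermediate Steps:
s = 7
j(Y, V) = -9 + V + Y (j(Y, V) = -9 + (Y + V) = -9 + (V + Y) = -9 + V + Y)
g(r) = 2 - r + 2*√r (g(r) = 2*√r - (-9 + 7 + r) = 2*√r - (-2 + r) = 2*√r + (2 - r) = 2 - r + 2*√r)
(32 + g(10))*84 = (32 + (2 - 1*10 + 2*√10))*84 = (32 + (2 - 10 + 2*√10))*84 = (32 + (-8 + 2*√10))*84 = (24 + 2*√10)*84 = 2016 + 168*√10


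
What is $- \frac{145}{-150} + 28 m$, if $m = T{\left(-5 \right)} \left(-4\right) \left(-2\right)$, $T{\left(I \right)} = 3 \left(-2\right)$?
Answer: $- \frac{40291}{30} \approx -1343.0$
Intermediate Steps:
$T{\left(I \right)} = -6$
$m = -48$ ($m = \left(-6\right) \left(-4\right) \left(-2\right) = 24 \left(-2\right) = -48$)
$- \frac{145}{-150} + 28 m = - \frac{145}{-150} + 28 \left(-48\right) = \left(-145\right) \left(- \frac{1}{150}\right) - 1344 = \frac{29}{30} - 1344 = - \frac{40291}{30}$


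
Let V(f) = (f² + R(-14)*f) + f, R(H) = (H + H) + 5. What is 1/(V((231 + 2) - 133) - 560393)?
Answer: -1/552593 ≈ -1.8097e-6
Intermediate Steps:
R(H) = 5 + 2*H (R(H) = 2*H + 5 = 5 + 2*H)
V(f) = f² - 22*f (V(f) = (f² + (5 + 2*(-14))*f) + f = (f² + (5 - 28)*f) + f = (f² - 23*f) + f = f² - 22*f)
1/(V((231 + 2) - 133) - 560393) = 1/(((231 + 2) - 133)*(-22 + ((231 + 2) - 133)) - 560393) = 1/((233 - 133)*(-22 + (233 - 133)) - 560393) = 1/(100*(-22 + 100) - 560393) = 1/(100*78 - 560393) = 1/(7800 - 560393) = 1/(-552593) = -1/552593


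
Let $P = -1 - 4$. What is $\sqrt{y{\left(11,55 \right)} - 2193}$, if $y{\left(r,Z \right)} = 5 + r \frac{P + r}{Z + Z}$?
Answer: $\frac{i \sqrt{54685}}{5} \approx 46.77 i$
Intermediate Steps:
$P = -5$
$y{\left(r,Z \right)} = 5 + \frac{r \left(-5 + r\right)}{2 Z}$ ($y{\left(r,Z \right)} = 5 + r \frac{-5 + r}{Z + Z} = 5 + r \frac{-5 + r}{2 Z} = 5 + \frac{r \left(-5 + r\right)}{2 Z}$)
$\sqrt{y{\left(11,55 \right)} - 2193} = \sqrt{\frac{11^{2} - 55 + 10 \cdot 55}{2 \cdot 55} - 2193} = \sqrt{\frac{1}{2} \cdot \frac{1}{55} \left(121 - 55 + 550\right) - 2193} = \sqrt{\frac{1}{2} \cdot \frac{1}{55} \cdot 616 - 2193} = \sqrt{\frac{28}{5} - 2193} = \sqrt{- \frac{10937}{5}} = \frac{i \sqrt{54685}}{5}$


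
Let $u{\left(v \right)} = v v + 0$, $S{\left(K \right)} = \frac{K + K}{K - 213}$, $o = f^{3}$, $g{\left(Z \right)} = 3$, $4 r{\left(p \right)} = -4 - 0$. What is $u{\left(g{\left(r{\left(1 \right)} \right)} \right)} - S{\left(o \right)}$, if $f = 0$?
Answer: $9$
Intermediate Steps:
$r{\left(p \right)} = -1$ ($r{\left(p \right)} = \frac{-4 - 0}{4} = \frac{-4 + 0}{4} = \frac{1}{4} \left(-4\right) = -1$)
$o = 0$ ($o = 0^{3} = 0$)
$S{\left(K \right)} = \frac{2 K}{-213 + K}$
$u{\left(v \right)} = v^{2}$ ($u{\left(v \right)} = v^{2} + 0 = v^{2}$)
$u{\left(g{\left(r{\left(1 \right)} \right)} \right)} - S{\left(o \right)} = 3^{2} - 2 \cdot 0 \frac{1}{-213 + 0} = 9 - 2 \cdot 0 \frac{1}{-213} = 9 - 2 \cdot 0 \left(- \frac{1}{213}\right) = 9 - 0 = 9 + 0 = 9$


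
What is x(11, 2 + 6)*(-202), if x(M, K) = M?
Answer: -2222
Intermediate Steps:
x(11, 2 + 6)*(-202) = 11*(-202) = -2222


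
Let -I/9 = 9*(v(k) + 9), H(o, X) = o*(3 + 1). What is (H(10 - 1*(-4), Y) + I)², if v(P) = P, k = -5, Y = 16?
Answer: 71824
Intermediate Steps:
H(o, X) = 4*o (H(o, X) = o*4 = 4*o)
I = -324 (I = -81*(-5 + 9) = -81*4 = -9*36 = -324)
(H(10 - 1*(-4), Y) + I)² = (4*(10 - 1*(-4)) - 324)² = (4*(10 + 4) - 324)² = (4*14 - 324)² = (56 - 324)² = (-268)² = 71824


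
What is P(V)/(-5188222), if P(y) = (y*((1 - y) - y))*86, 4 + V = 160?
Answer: 160476/199547 ≈ 0.80420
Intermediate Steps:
V = 156 (V = -4 + 160 = 156)
P(y) = 86*y*(1 - 2*y) (P(y) = (y*(1 - 2*y))*86 = 86*y*(1 - 2*y))
P(V)/(-5188222) = (86*156*(1 - 2*156))/(-5188222) = (86*156*(1 - 312))*(-1/5188222) = (86*156*(-311))*(-1/5188222) = -4172376*(-1/5188222) = 160476/199547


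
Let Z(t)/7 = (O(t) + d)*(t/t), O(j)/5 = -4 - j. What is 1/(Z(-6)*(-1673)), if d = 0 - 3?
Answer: -1/81977 ≈ -1.2199e-5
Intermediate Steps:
O(j) = -20 - 5*j (O(j) = 5*(-4 - j) = -20 - 5*j)
d = -3
Z(t) = -161 - 35*t (Z(t) = 7*(((-20 - 5*t) - 3)*(t/t)) = 7*((-23 - 5*t)*1) = 7*(-23 - 5*t) = -161 - 35*t)
1/(Z(-6)*(-1673)) = 1/((-161 - 35*(-6))*(-1673)) = 1/((-161 + 210)*(-1673)) = 1/(49*(-1673)) = 1/(-81977) = -1/81977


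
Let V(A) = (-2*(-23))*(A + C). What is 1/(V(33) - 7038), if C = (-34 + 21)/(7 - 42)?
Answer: -35/192602 ≈ -0.00018172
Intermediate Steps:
C = 13/35 (C = -13/(-35) = -13*(-1/35) = 13/35 ≈ 0.37143)
V(A) = 598/35 + 46*A (V(A) = (-2*(-23))*(A + 13/35) = 46*(13/35 + A) = 598/35 + 46*A)
1/(V(33) - 7038) = 1/((598/35 + 46*33) - 7038) = 1/((598/35 + 1518) - 7038) = 1/(53728/35 - 7038) = 1/(-192602/35) = -35/192602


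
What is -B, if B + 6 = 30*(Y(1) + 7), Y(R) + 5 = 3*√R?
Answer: -144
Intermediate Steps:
Y(R) = -5 + 3*√R
B = 144 (B = -6 + 30*((-5 + 3*√1) + 7) = -6 + 30*((-5 + 3*1) + 7) = -6 + 30*((-5 + 3) + 7) = -6 + 30*(-2 + 7) = -6 + 30*5 = -6 + 150 = 144)
-B = -1*144 = -144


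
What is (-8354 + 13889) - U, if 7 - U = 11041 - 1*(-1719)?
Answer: 18288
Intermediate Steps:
U = -12753 (U = 7 - (11041 - 1*(-1719)) = 7 - (11041 + 1719) = 7 - 1*12760 = 7 - 12760 = -12753)
(-8354 + 13889) - U = (-8354 + 13889) - 1*(-12753) = 5535 + 12753 = 18288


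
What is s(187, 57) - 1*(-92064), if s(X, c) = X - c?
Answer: 92194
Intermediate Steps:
s(187, 57) - 1*(-92064) = (187 - 1*57) - 1*(-92064) = (187 - 57) + 92064 = 130 + 92064 = 92194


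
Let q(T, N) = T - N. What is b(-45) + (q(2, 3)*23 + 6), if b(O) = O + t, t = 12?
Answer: -50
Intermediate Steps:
b(O) = 12 + O (b(O) = O + 12 = 12 + O)
b(-45) + (q(2, 3)*23 + 6) = (12 - 45) + ((2 - 1*3)*23 + 6) = -33 + ((2 - 3)*23 + 6) = -33 + (-1*23 + 6) = -33 + (-23 + 6) = -33 - 17 = -50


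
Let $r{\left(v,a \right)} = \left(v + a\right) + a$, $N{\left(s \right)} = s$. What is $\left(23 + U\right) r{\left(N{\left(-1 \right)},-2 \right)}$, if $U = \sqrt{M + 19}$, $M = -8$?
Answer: $-115 - 5 \sqrt{11} \approx -131.58$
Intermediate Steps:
$r{\left(v,a \right)} = v + 2 a$ ($r{\left(v,a \right)} = \left(a + v\right) + a = v + 2 a$)
$U = \sqrt{11}$ ($U = \sqrt{-8 + 19} = \sqrt{11} \approx 3.3166$)
$\left(23 + U\right) r{\left(N{\left(-1 \right)},-2 \right)} = \left(23 + \sqrt{11}\right) \left(-1 + 2 \left(-2\right)\right) = \left(23 + \sqrt{11}\right) \left(-1 - 4\right) = \left(23 + \sqrt{11}\right) \left(-5\right) = -115 - 5 \sqrt{11}$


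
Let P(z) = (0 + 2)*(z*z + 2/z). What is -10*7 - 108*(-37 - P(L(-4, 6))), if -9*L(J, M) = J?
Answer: 14822/3 ≈ 4940.7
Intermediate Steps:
L(J, M) = -J/9
P(z) = 2*z² + 4/z (P(z) = 2*(z² + 2/z) = 2*z² + 4/z)
-10*7 - 108*(-37 - P(L(-4, 6))) = -10*7 - 108*(-37 - 2*(2 + (-⅑*(-4))³)/((-⅑*(-4)))) = -70 - 108*(-37 - 2*(2 + (4/9)³)/4/9) = -70 - 108*(-37 - 2*9*(2 + 64/729)/4) = -70 - 108*(-37 - 2*9*1522/(4*729)) = -70 - 108*(-37 - 1*761/81) = -70 - 108*(-37 - 761/81) = -70 - 108*(-3758/81) = -70 + 15032/3 = 14822/3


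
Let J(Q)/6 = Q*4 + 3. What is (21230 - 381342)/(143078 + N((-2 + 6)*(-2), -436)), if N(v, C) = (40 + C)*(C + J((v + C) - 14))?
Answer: -180056/2330719 ≈ -0.077253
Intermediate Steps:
J(Q) = 18 + 24*Q (J(Q) = 6*(Q*4 + 3) = 6*(4*Q + 3) = 6*(3 + 4*Q) = 18 + 24*Q)
N(v, C) = (40 + C)*(-318 + 24*v + 25*C) (N(v, C) = (40 + C)*(C + (18 + 24*((v + C) - 14))) = (40 + C)*(C + (18 + 24*((C + v) - 14))) = (40 + C)*(C + (18 + 24*(-14 + C + v))) = (40 + C)*(C + (18 + (-336 + 24*C + 24*v))) = (40 + C)*(C + (-318 + 24*C + 24*v)) = (40 + C)*(-318 + 24*v + 25*C))
(21230 - 381342)/(143078 + N((-2 + 6)*(-2), -436)) = (21230 - 381342)/(143078 + (-12720 + 25*(-436)² + 682*(-436) + 960*((-2 + 6)*(-2)) + 24*(-436)*((-2 + 6)*(-2)))) = -360112/(143078 + (-12720 + 25*190096 - 297352 + 960*(4*(-2)) + 24*(-436)*(4*(-2)))) = -360112/(143078 + (-12720 + 4752400 - 297352 + 960*(-8) + 24*(-436)*(-8))) = -360112/(143078 + (-12720 + 4752400 - 297352 - 7680 + 83712)) = -360112/(143078 + 4518360) = -360112/4661438 = -360112*1/4661438 = -180056/2330719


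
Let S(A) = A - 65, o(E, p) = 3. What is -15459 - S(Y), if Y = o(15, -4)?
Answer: -15397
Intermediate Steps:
Y = 3
S(A) = -65 + A
-15459 - S(Y) = -15459 - (-65 + 3) = -15459 - 1*(-62) = -15459 + 62 = -15397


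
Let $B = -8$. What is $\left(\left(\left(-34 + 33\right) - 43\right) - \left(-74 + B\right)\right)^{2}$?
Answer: $1444$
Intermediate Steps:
$\left(\left(\left(-34 + 33\right) - 43\right) - \left(-74 + B\right)\right)^{2} = \left(\left(\left(-34 + 33\right) - 43\right) + \left(74 - -8\right)\right)^{2} = \left(\left(-1 - 43\right) + \left(74 + 8\right)\right)^{2} = \left(-44 + 82\right)^{2} = 38^{2} = 1444$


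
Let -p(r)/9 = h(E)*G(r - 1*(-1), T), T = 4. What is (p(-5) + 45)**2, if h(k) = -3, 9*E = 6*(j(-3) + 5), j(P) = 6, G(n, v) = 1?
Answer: 5184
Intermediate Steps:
E = 22/3 (E = (6*(6 + 5))/9 = (6*11)/9 = (1/9)*66 = 22/3 ≈ 7.3333)
p(r) = 27 (p(r) = -(-27) = -9*(-3) = 27)
(p(-5) + 45)**2 = (27 + 45)**2 = 72**2 = 5184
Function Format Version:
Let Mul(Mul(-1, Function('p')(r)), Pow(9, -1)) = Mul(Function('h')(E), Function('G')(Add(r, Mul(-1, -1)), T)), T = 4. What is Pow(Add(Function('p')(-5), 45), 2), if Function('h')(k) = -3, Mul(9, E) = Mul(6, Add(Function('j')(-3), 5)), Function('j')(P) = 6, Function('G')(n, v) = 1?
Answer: 5184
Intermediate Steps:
E = Rational(22, 3) (E = Mul(Rational(1, 9), Mul(6, Add(6, 5))) = Mul(Rational(1, 9), Mul(6, 11)) = Mul(Rational(1, 9), 66) = Rational(22, 3) ≈ 7.3333)
Function('p')(r) = 27 (Function('p')(r) = Mul(-9, Mul(-3, 1)) = Mul(-9, -3) = 27)
Pow(Add(Function('p')(-5), 45), 2) = Pow(Add(27, 45), 2) = Pow(72, 2) = 5184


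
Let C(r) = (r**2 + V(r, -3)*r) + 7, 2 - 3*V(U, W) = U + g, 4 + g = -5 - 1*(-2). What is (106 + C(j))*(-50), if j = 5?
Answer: -21700/3 ≈ -7233.3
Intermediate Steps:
g = -7 (g = -4 + (-5 - 1*(-2)) = -4 + (-5 + 2) = -4 - 3 = -7)
V(U, W) = 3 - U/3 (V(U, W) = 2/3 - (U - 7)/3 = 2/3 - (-7 + U)/3 = 2/3 + (7/3 - U/3) = 3 - U/3)
C(r) = 7 + r**2 + r*(3 - r/3) (C(r) = (r**2 + (3 - r/3)*r) + 7 = (r**2 + r*(3 - r/3)) + 7 = 7 + r**2 + r*(3 - r/3))
(106 + C(j))*(-50) = (106 + (7 + 3*5 + (2/3)*5**2))*(-50) = (106 + (7 + 15 + (2/3)*25))*(-50) = (106 + (7 + 15 + 50/3))*(-50) = (106 + 116/3)*(-50) = (434/3)*(-50) = -21700/3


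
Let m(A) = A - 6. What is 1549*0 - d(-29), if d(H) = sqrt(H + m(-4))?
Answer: -I*sqrt(39) ≈ -6.245*I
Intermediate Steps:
m(A) = -6 + A
d(H) = sqrt(-10 + H) (d(H) = sqrt(H + (-6 - 4)) = sqrt(H - 10) = sqrt(-10 + H))
1549*0 - d(-29) = 1549*0 - sqrt(-10 - 29) = 0 - sqrt(-39) = 0 - I*sqrt(39) = -I*sqrt(39)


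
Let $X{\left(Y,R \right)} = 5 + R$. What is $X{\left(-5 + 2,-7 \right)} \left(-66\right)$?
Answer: $132$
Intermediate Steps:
$X{\left(-5 + 2,-7 \right)} \left(-66\right) = \left(5 - 7\right) \left(-66\right) = \left(-2\right) \left(-66\right) = 132$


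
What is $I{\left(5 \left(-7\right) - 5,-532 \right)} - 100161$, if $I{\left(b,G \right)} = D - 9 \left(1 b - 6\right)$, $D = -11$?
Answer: $-99758$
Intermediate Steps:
$I{\left(b,G \right)} = 43 - 9 b$ ($I{\left(b,G \right)} = -11 - 9 \left(1 b - 6\right) = -11 - 9 \left(b - 6\right) = -11 - 9 \left(-6 + b\right) = -11 - \left(-54 + 9 b\right) = 43 - 9 b$)
$I{\left(5 \left(-7\right) - 5,-532 \right)} - 100161 = \left(43 - 9 \left(5 \left(-7\right) - 5\right)\right) - 100161 = \left(43 - 9 \left(-35 - 5\right)\right) - 100161 = \left(43 - -360\right) - 100161 = \left(43 + 360\right) - 100161 = 403 - 100161 = -99758$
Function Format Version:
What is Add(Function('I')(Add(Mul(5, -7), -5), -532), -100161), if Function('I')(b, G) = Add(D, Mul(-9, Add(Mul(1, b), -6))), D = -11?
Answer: -99758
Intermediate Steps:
Function('I')(b, G) = Add(43, Mul(-9, b)) (Function('I')(b, G) = Add(-11, Mul(-9, Add(Mul(1, b), -6))) = Add(-11, Mul(-9, Add(b, -6))) = Add(-11, Mul(-9, Add(-6, b))) = Add(-11, Add(54, Mul(-9, b))) = Add(43, Mul(-9, b)))
Add(Function('I')(Add(Mul(5, -7), -5), -532), -100161) = Add(Add(43, Mul(-9, Add(Mul(5, -7), -5))), -100161) = Add(Add(43, Mul(-9, Add(-35, -5))), -100161) = Add(Add(43, Mul(-9, -40)), -100161) = Add(Add(43, 360), -100161) = Add(403, -100161) = -99758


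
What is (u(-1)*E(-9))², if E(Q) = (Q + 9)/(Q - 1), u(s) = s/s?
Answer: 0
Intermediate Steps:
u(s) = 1
E(Q) = (9 + Q)/(-1 + Q)
(u(-1)*E(-9))² = (1*((9 - 9)/(-1 - 9)))² = (1*(0/(-10)))² = (1*(-⅒*0))² = (1*0)² = 0² = 0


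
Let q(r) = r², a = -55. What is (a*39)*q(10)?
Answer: -214500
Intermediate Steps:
(a*39)*q(10) = -55*39*10² = -2145*100 = -214500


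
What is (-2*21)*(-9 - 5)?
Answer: 588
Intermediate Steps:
(-2*21)*(-9 - 5) = -42*(-14) = 588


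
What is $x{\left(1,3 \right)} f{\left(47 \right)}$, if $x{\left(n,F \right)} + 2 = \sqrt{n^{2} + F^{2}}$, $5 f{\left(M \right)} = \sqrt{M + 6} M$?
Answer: $\frac{47 \sqrt{53} \left(-2 + \sqrt{10}\right)}{5} \approx 79.538$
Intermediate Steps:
$f{\left(M \right)} = \frac{M \sqrt{6 + M}}{5}$ ($f{\left(M \right)} = \frac{\sqrt{M + 6} M}{5} = \frac{\sqrt{6 + M} M}{5} = \frac{M \sqrt{6 + M}}{5}$)
$x{\left(n,F \right)} = -2 + \sqrt{F^{2} + n^{2}}$ ($x{\left(n,F \right)} = -2 + \sqrt{n^{2} + F^{2}} = -2 + \sqrt{F^{2} + n^{2}}$)
$x{\left(1,3 \right)} f{\left(47 \right)} = \left(-2 + \sqrt{3^{2} + 1^{2}}\right) \frac{1}{5} \cdot 47 \sqrt{6 + 47} = \left(-2 + \sqrt{9 + 1}\right) \frac{1}{5} \cdot 47 \sqrt{53} = \left(-2 + \sqrt{10}\right) \frac{47 \sqrt{53}}{5} = \frac{47 \sqrt{53} \left(-2 + \sqrt{10}\right)}{5}$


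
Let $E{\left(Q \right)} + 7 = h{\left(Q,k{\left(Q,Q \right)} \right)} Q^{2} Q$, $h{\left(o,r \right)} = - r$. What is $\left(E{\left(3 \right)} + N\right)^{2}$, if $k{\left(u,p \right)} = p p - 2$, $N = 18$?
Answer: $31684$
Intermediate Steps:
$k{\left(u,p \right)} = -2 + p^{2}$ ($k{\left(u,p \right)} = p^{2} - 2 = -2 + p^{2}$)
$E{\left(Q \right)} = -7 + Q^{3} \left(2 - Q^{2}\right)$ ($E{\left(Q \right)} = -7 + - (-2 + Q^{2}) Q^{2} Q = -7 + \left(2 - Q^{2}\right) Q^{2} Q = -7 + Q^{2} \left(2 - Q^{2}\right) Q = -7 + Q^{3} \left(2 - Q^{2}\right)$)
$\left(E{\left(3 \right)} + N\right)^{2} = \left(\left(-7 + 3^{3} \left(2 - 3^{2}\right)\right) + 18\right)^{2} = \left(\left(-7 + 27 \left(2 - 9\right)\right) + 18\right)^{2} = \left(\left(-7 + 27 \left(-7\right)\right) + 18\right)^{2} = \left(\left(-7 - 189\right) + 18\right)^{2} = \left(-196 + 18\right)^{2} = \left(-178\right)^{2} = 31684$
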